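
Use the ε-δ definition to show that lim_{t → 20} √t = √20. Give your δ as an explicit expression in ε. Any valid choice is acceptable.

δ = min(20, √20·ε)

Let ε > 0. We want δ > 0 such that 0 < |t − 20| < δ implies |√t − √20| < ε.
Multiplying by the conjugate, |√t − √20| = |t − 20|/(√t + √20).
Restrict δ ≤ 20 so that |t − 20| < 20 forces t > 0, and then √t + √20 > √20.
Hence |√t − √20| < |t − 20|/√20, which is < ε once |t − 20| < √20·ε.
Take δ = min(20, √20·ε). If 0 < |t − 20| < δ then t > 0 and |√t − √20| < |t − 20|/√20 < ε.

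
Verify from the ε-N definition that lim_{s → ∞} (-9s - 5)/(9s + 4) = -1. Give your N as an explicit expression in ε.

N = (1/9)/ε

Suppose ε > 0. We seek N > 0 such that s > N implies |(-9s - 5)/(9s + 4) + 1| < ε.
(-9s - 5)/(9s + 4) + 1 = (9(-9s - 5) − (-9)(9s + 4)) / (9(9s + 4)) = -9/(9(9s + 4)).
For s > 0 we have 9s + 4 > 9s, so |(-9s - 5)/(9s + 4) + 1| = 9/(9(9s + 4)) < 9/(9·9s) = (1/9)/s.
Thus |(-9s - 5)/(9s + 4) + 1| < ε whenever s > (1/9)/ε.
Take N = (1/9)/ε. If s > N then |(-9s - 5)/(9s + 4) + 1| < (1/9)/s < ε.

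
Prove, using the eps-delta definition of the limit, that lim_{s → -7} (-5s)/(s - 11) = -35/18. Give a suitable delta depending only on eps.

delta = min(9, (162/55)eps)

Let eps > 0. We want delta > 0 with 0 < |s + 7| < delta ⇒ |(-5s)/(s - 11) + 35/18| < eps.
Combining over a common denominator, (-5s)/(s - 11) + 35/18 = [(-5s)·(-18) − 35·(s - 11)] / [(-18)·(s - 11)] = 55(s + 7) / ((-18)(s - 11)).
So |(-5s)/(s - 11) + 35/18| = 55|s + 7| / (18·|s − 11|).
Require delta ≤ 9, so |s − 11| ≥ |-18| − |s + 7| > 18 − 9 = 9.
Hence |(-5s)/(s - 11) + 35/18| < 55|s + 7|/(18·9) = (55/162)|s + 7|, which is < eps once |s + 7| < (162/55)eps.
Take delta = min(9, (162/55)eps). Then 0 < |s + 7| < delta forces both bounds, so |(-5s)/(s - 11) + 35/18| < eps.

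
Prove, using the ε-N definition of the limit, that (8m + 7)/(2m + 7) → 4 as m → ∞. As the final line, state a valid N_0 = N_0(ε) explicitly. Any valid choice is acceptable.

Let ε > 0. For m ≥ 1, |(8m + 7)/(2m + 7) − 4| = |-42|/(2(2m + 7)) = 42/(2(2m + 7)).
Since 2m + 7 ≥ 2m for m ≥ 1, this is ≤ 42/(2·2m) = (21/2)/m.
So |(8m + 7)/(2m + 7) − 4| < ε whenever m > (21/2)/ε.
Take N_0 = (21/2)/ε. If m > N_0 then |(8m + 7)/(2m + 7) − 4| ≤ (21/2)/m < ε.

N_0 = (21/2)/ε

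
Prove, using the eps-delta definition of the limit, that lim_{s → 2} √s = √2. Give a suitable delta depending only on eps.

Suppose eps > 0. We want delta > 0 such that 0 < |s − 2| < delta implies |√s − √2| < eps.
Multiplying by the conjugate, |√s − √2| = |s − 2|/(√s + √2).
Restrict delta ≤ 2 so that |s − 2| < 2 forces s > 0, and then √s + √2 > √2.
Hence |√s − √2| < |s − 2|/√2, which is < eps once |s − 2| < √2·eps.
Take delta = min(2, √2·eps). If 0 < |s − 2| < delta then s > 0 and |√s − √2| < |s − 2|/√2 < eps.

delta = min(2, √2·eps)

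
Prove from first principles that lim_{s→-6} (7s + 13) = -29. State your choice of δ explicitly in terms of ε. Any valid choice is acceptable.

Suppose ε > 0. We need δ > 0 so that 0 < |s + 6| < δ implies |(7s + 13) + 29| < ε.
|(7s + 13) + 29| = |7s + 42| = 7|s + 6|.
So 7|s + 6| < ε exactly when |s + 6| < ε/7.
Take δ = ε/7. If 0 < |s + 6| < δ then |(7s + 13) + 29| = 7|s + 6| < 7·(ε/7) = ε.

δ = ε/7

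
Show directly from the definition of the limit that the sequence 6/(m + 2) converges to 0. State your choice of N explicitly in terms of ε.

N = 6/ε

Let ε > 0. For m ≥ 1, |6/(m + 2) − 0| = 6/(m + 2) ≤ 6/m.
We need 6/m < ε, i.e. m > 6/ε.
Take N = 6/ε. If m > N then |6/(m + 2)| ≤ 6/m < ε.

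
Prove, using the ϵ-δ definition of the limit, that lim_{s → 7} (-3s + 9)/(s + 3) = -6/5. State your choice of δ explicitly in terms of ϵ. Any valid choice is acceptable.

δ = min(5, (25/9)ϵ)

Let ϵ > 0. We want δ > 0 with 0 < |s − 7| < δ ⇒ |(-3s + 9)/(s + 3) + 6/5| < ϵ.
Combining over a common denominator, (-3s + 9)/(s + 3) + 6/5 = [(-3s + 9)·10 − (-12)·(s + 3)] / [10·(s + 3)] = -18(s − 7) / (10(s + 3)).
So |(-3s + 9)/(s + 3) + 6/5| = 18|s − 7| / (10·|s + 3|).
Require δ ≤ 5, so |s + 3| ≥ |10| − |s − 7| > 10 − 5 = 5.
Hence |(-3s + 9)/(s + 3) + 6/5| < 18|s − 7|/(10·5) = (9/25)|s − 7|, which is < ϵ once |s − 7| < (25/9)ϵ.
Take δ = min(5, (25/9)ϵ). Then 0 < |s − 7| < δ forces both bounds, so |(-3s + 9)/(s + 3) + 6/5| < ϵ.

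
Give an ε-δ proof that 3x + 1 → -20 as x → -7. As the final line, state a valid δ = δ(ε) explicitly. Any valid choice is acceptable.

Suppose ε > 0. We need δ > 0 so that 0 < |x + 7| < δ implies |(3x + 1) + 20| < ε.
Since (3x + 1) + 20 = 3(x + 7), we have |(3x + 1) + 20| = 3|x + 7|.
So 3|x + 7| < ε exactly when |x + 7| < ε/3.
Take δ = ε/3. If 0 < |x + 7| < δ then |(3x + 1) + 20| = 3|x + 7| < 3·(ε/3) = ε.

δ = ε/3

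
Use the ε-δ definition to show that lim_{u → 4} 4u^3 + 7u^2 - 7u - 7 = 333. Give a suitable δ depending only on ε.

Fix ε > 0. We want δ > 0 such that 0 < |u − 4| < δ implies |(4u^3 + 7u^2 - 7u - 7) − 333| < ε.
(4u^3 + 7u^2 - 7u - 7) − 333 = 4u^3 + 7u^2 - 7u - 340 = (u − 4)(4u^2 + 23u + 85).
So |(4u^3 + 7u^2 - 7u - 7) − 333| = |u − 4|·|4u^2 + 23u + 85|.
Require δ ≤ 2. Then |u − 4| < 2 gives |u| < 6, and by the triangle inequality |4u^2 + 23u + 85| ≤ 4·6^2 + 23·6 + 85 = 367.
Hence |(4u^3 + 7u^2 - 7u - 7) − 333| ≤ 367|u − 4| < ε provided |u − 4| < ε/367.
Choosing δ = min(2, ε/367) ensures both conditions, hence |(4u^3 + 7u^2 - 7u - 7) − 333| < ε.

δ = min(2, ε/367)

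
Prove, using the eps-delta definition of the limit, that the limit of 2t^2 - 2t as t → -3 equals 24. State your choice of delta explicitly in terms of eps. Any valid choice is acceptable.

Fix eps > 0. We want delta > 0 such that 0 < |t + 3| < delta implies |(2t^2 - 2t) − 24| < eps.
(2t^2 - 2t) − 24 = 2t^2 - 2t - 24 = (t + 3)(2t - 8).
So |(2t^2 - 2t) − 24| = |t + 3|·|2t - 8|.
Assume first that |t + 3| < 1, so |t| < 4. Then |2t - 8| ≤ 2·4 + 8 = 16.
Hence |(2t^2 - 2t) − 24| ≤ 16|t + 3| < eps provided |t + 3| < eps/16.
Take delta = min(1, eps/16). Then 0 < |t + 3| < delta gives both |t + 3| < 1 and |t + 3| < eps/16, so |(2t^2 - 2t) − 24| < eps.

delta = min(1, eps/16)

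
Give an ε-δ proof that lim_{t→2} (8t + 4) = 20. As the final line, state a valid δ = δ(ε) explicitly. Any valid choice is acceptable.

Suppose ε > 0. We need δ > 0 so that 0 < |t − 2| < δ implies |(8t + 4) − 20| < ε.
Since (8t + 4) − 20 = 8(t − 2), we have |(8t + 4) − 20| = 8|t − 2|.
Thus it suffices that |t − 2| < ε/8.
Take δ = ε/8. If 0 < |t − 2| < δ then |(8t + 4) − 20| = 8|t − 2| < 8·(ε/8) = ε.

δ = ε/8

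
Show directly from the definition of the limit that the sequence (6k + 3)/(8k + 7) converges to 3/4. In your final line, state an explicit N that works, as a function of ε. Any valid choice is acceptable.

Suppose ε > 0. For k ≥ 1, |(6k + 3)/(8k + 7) − (3/4)| = |-18|/(8(8k + 7)) = 18/(8(8k + 7)).
Since 8k + 7 ≥ 8k for k ≥ 1, this is ≤ 18/(8·8k) = (9/32)/k.
So |(6k + 3)/(8k + 7) − (3/4)| < ε whenever k > (9/32)/ε.
Take N = (9/32)/ε. If k > N then |(6k + 3)/(8k + 7) − (3/4)| ≤ (9/32)/k < ε.

N = (9/32)/ε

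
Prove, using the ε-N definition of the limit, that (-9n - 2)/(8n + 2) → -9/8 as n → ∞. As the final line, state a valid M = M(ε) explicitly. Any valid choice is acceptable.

Suppose ε > 0. For n ≥ 1, |(-9n - 2)/(8n + 2) + 9/8| = |2|/(8(8n + 2)) = 2/(8(8n + 2)).
Since 8n + 2 ≥ 8n for n ≥ 1, this is ≤ 2/(8·8n) = (1/32)/n.
So |(-9n - 2)/(8n + 2) + 9/8| < ε whenever n > (1/32)/ε.
Take M = (1/32)/ε. If n > M then |(-9n - 2)/(8n + 2) + 9/8| ≤ (1/32)/n < ε.

M = (1/32)/ε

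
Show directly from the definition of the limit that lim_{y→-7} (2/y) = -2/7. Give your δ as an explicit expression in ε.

δ = min(7/2, (49/4)ε)

Let ε > 0 be given. We seek δ > 0 such that 0 < |y + 7| < δ implies |2/y + 2/7| < ε.
|2/y + 2/7| = 2·|-7 − y|/(7·|y|) = 2|y + 7|/(7|y|).
Restrict δ ≤ 7/2. Then |y + 7| < 7/2 gives |y| > 7/2, so 7|y| > 49/2.
Then |2/y + 2/7| < 2|y + 7|/(49/2), which is < ε when |y + 7| < (49/4)ε.
Take δ = min(7/2, (49/4)ε). Then 0 < |y + 7| < δ gives both |y + 7| < 7/2 and |y + 7| < (49/4)ε, so |2/y + 2/7| < ε.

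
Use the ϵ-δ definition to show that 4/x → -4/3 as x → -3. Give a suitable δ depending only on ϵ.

δ = min(3/2, (9/8)ϵ)

Fix ϵ > 0. We seek δ > 0 such that 0 < |x + 3| < δ implies |4/x + 4/3| < ϵ.
|4/x + 4/3| = 4·|-3 − x|/(3·|x|) = 4|x + 3|/(3|x|).
Restrict δ ≤ 3/2. Then |x + 3| < 3/2 gives |x| > 3/2, so 3|x| > 9/2.
Then |4/x + 4/3| < 4|x + 3|/(9/2), which is < ϵ when |x + 3| < (9/8)ϵ.
Take δ = min(3/2, (9/8)ϵ). Then 0 < |x + 3| < δ gives both |x + 3| < 3/2 and |x + 3| < (9/8)ϵ, so |4/x + 4/3| < ϵ.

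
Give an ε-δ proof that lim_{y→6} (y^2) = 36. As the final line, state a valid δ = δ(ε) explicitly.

Fix ε > 0. We seek δ > 0 with 0 < |y − 6| < δ ⇒ |y^2 − 36| < ε.
Factor: y^2 − 36 = (y − 6)(y + 6), so |y^2 − 36| = |y − 6|·|y + 6|.
Impose δ ≤ 1 so that |y| < 7; then |y + 6| ≤ 13.
Hence |y^2 − 36| ≤ 13|y − 6|, which is < ε once |y − 6| < ε/13.
Take δ = min(1, ε/13). If 0 < |y − 6| < δ then both bounds hold and |y^2 − 36| ≤ 13|y − 6| < 13·(ε/13) = ε.

δ = min(1, ε/13)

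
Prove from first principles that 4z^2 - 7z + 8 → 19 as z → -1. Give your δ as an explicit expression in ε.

δ = min(2, ε/23)

Fix ε > 0. We want δ > 0 such that 0 < |z + 1| < δ implies |(4z^2 - 7z + 8) − 19| < ε.
(4z^2 - 7z + 8) − 19 = 4z^2 - 7z - 11 = (z + 1)(4z - 11).
So |(4z^2 - 7z + 8) − 19| = |z + 1|·|4z - 11|.
Require δ ≤ 2. Then |z + 1| < 2 gives |z| < 3, and by the triangle inequality |4z - 11| ≤ 4·3 + 11 = 23.
Hence |(4z^2 - 7z + 8) − 19| ≤ 23|z + 1| < ε provided |z + 1| < ε/23.
Take δ = min(2, ε/23). Then 0 < |z + 1| < δ gives both |z + 1| < 2 and |z + 1| < ε/23, so |(4z^2 - 7z + 8) − 19| < ε.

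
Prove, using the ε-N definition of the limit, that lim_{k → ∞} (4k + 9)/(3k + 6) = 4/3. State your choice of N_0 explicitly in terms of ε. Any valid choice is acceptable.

Let ε > 0. For k ≥ 1, |(4k + 9)/(3k + 6) − (4/3)| = |3|/(3(3k + 6)) = 3/(3(3k + 6)).
Since 3k + 6 ≥ 3k for k ≥ 1, this is ≤ 3/(3·3k) = (1/3)/k.
So |(4k + 9)/(3k + 6) − (4/3)| < ε whenever k > (1/3)/ε.
Take N_0 = (1/3)/ε. If k > N_0 then |(4k + 9)/(3k + 6) − (4/3)| ≤ (1/3)/k < ε.

N_0 = (1/3)/ε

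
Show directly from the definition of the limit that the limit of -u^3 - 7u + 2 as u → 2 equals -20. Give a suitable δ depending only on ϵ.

Suppose ϵ > 0. We want δ > 0 such that 0 < |u − 2| < δ implies |(-u^3 - 7u + 2) + 20| < ϵ.
(-u^3 - 7u + 2) + 20 = -u^3 - 7u + 22 = (u − 2)(-u^2 - 2u - 11).
So |(-u^3 - 7u + 2) + 20| = |u − 2|·|-u^2 - 2u - 11|.
Assume first that |u − 2| < 1, so |u| < 3. Then |-u^2 - 2u - 11| ≤ 3^2 + 2·3 + 11 = 26.
Hence |(-u^3 - 7u + 2) + 20| ≤ 26|u − 2| < ϵ provided |u − 2| < ϵ/26.
Choosing δ = min(1, ϵ/26) ensures both conditions, hence |(-u^3 - 7u + 2) + 20| < ϵ.

δ = min(1, ϵ/26)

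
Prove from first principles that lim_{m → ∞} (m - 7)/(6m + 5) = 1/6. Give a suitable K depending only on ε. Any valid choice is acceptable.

K = (47/36)/ε

Let ε > 0. For m ≥ 1, |(m - 7)/(6m + 5) − (1/6)| = |-47|/(6(6m + 5)) = 47/(6(6m + 5)).
Since 6m + 5 ≥ 6m for m ≥ 1, this is ≤ 47/(6·6m) = (47/36)/m.
So |(m - 7)/(6m + 5) − (1/6)| < ε whenever m > (47/36)/ε.
Take K = (47/36)/ε. If m > K then |(m - 7)/(6m + 5) − (1/6)| ≤ (47/36)/m < ε.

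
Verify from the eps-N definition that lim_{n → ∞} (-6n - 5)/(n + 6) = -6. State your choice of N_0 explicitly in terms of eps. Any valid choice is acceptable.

N_0 = 31/eps

Suppose eps > 0. For n ≥ 1, |(-6n - 5)/(n + 6) + 6| = |31|/((n + 6)) = 31/((n + 6)).
Since n + 6 ≥ n for n ≥ 1, this is ≤ 31/(n) = 31/n.
So |(-6n - 5)/(n + 6) + 6| < eps whenever n > 31/eps.
Take N_0 = 31/eps. If n > N_0 then |(-6n - 5)/(n + 6) + 6| ≤ 31/n < eps.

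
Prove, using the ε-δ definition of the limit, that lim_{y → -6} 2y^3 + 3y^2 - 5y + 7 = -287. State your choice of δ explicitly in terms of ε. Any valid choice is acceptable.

δ = min(1, ε/210)

Let ε > 0 be given. We want δ > 0 such that 0 < |y + 6| < δ implies |(2y^3 + 3y^2 - 5y + 7) + 287| < ε.
(2y^3 + 3y^2 - 5y + 7) + 287 = 2y^3 + 3y^2 - 5y + 294 = (y + 6)(2y^2 - 9y + 49).
So |(2y^3 + 3y^2 - 5y + 7) + 287| = |y + 6|·|2y^2 - 9y + 49|.
Assume first that |y + 6| < 1, so |y| < 7. Then |2y^2 - 9y + 49| ≤ 2·7^2 + 9·7 + 49 = 210.
Hence |(2y^3 + 3y^2 - 5y + 7) + 287| ≤ 210|y + 6| < ε provided |y + 6| < ε/210.
Choosing δ = min(1, ε/210) ensures both conditions, hence |(2y^3 + 3y^2 - 5y + 7) + 287| < ε.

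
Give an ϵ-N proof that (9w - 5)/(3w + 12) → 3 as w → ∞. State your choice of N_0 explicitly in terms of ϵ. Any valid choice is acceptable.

N_0 = (41/3)/ϵ

Let ϵ > 0 be given. We seek N_0 > 0 such that w > N_0 implies |(9w - 5)/(3w + 12) − 3| < ϵ.
(9w - 5)/(3w + 12) − 3 = (3(9w - 5) − 9(3w + 12)) / (3(3w + 12)) = -123/(3(3w + 12)).
For w > 0 we have 3w + 12 > 3w, so |(9w - 5)/(3w + 12) − 3| = 123/(3(3w + 12)) < 123/(3·3w) = (41/3)/w.
Thus |(9w - 5)/(3w + 12) − 3| < ϵ whenever w > (41/3)/ϵ.
Take N_0 = (41/3)/ϵ. If w > N_0 then |(9w - 5)/(3w + 12) − 3| < (41/3)/w < ϵ.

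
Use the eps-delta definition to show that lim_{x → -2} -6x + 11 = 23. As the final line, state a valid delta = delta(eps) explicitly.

Let eps > 0. We need delta > 0 so that 0 < |x + 2| < delta implies |(-6x + 11) − 23| < eps.
Since (-6x + 11) − 23 = -6(x + 2), we have |(-6x + 11) − 23| = 6|x + 2|.
So 6|x + 2| < eps exactly when |x + 2| < eps/6.
Choosing delta = eps/6 gives |(-6x + 11) − 23| = 6|x + 2| < eps whenever |x + 2| < delta.

delta = eps/6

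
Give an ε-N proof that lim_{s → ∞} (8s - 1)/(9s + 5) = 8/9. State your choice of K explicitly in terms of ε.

Let ε > 0. We seek K > 0 such that s > K implies |(8s - 1)/(9s + 5) − (8/9)| < ε.
(8s - 1)/(9s + 5) − (8/9) = (9(8s - 1) − 8(9s + 5)) / (9(9s + 5)) = -49/(9(9s + 5)).
For s > 0 we have 9s + 5 > 9s, so |(8s - 1)/(9s + 5) − (8/9)| = 49/(9(9s + 5)) < 49/(9·9s) = (49/81)/s.
Thus |(8s - 1)/(9s + 5) − (8/9)| < ε whenever s > (49/81)/ε.
Take K = (49/81)/ε. If s > K then |(8s - 1)/(9s + 5) − (8/9)| < (49/81)/s < ε.

K = (49/81)/ε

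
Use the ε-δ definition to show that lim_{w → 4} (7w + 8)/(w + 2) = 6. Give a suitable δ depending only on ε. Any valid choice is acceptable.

Fix ε > 0. We want δ > 0 with 0 < |w − 4| < δ ⇒ |(7w + 8)/(w + 2) − 6| < ε.
Combining over a common denominator, (7w + 8)/(w + 2) − 6 = [(7w + 8)·6 − 36·(w + 2)] / [6·(w + 2)] = 6(w − 4) / (6(w + 2)).
So |(7w + 8)/(w + 2) − 6| = 6|w − 4| / (6·|w + 2|).
Restrict δ ≤ 3. Then |w − 4| < 3 gives |w + 2| = |(w − 4) + 6| ≥ 6 − 3 = 3.
Hence |(7w + 8)/(w + 2) − 6| < 6|w − 4|/(6·3) = (1/3)|w − 4|, which is < ε once |w − 4| < 3ε.
Take δ = min(3, 3ε). Then 0 < |w − 4| < δ forces both bounds, so |(7w + 8)/(w + 2) − 6| < ε.

δ = min(3, 3ε)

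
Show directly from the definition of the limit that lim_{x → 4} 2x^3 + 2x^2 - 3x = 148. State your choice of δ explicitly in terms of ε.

δ = min(2, ε/169)

Let ε > 0. We want δ > 0 such that 0 < |x − 4| < δ implies |(2x^3 + 2x^2 - 3x) − 148| < ε.
(2x^3 + 2x^2 - 3x) − 148 = 2x^3 + 2x^2 - 3x - 148 = (x − 4)(2x^2 + 10x + 37).
So |(2x^3 + 2x^2 - 3x) − 148| = |x − 4|·|2x^2 + 10x + 37|.
Require δ ≤ 2. Then |x − 4| < 2 gives |x| < 6, and by the triangle inequality |2x^2 + 10x + 37| ≤ 2·6^2 + 10·6 + 37 = 169.
Hence |(2x^3 + 2x^2 - 3x) − 148| ≤ 169|x − 4| < ε provided |x − 4| < ε/169.
Choosing δ = min(2, ε/169) ensures both conditions, hence |(2x^3 + 2x^2 - 3x) − 148| < ε.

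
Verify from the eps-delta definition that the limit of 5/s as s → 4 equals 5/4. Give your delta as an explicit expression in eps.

Let eps > 0. We seek delta > 0 such that 0 < |s − 4| < delta implies |5/s − (5/4)| < eps.
|5/s − (5/4)| = 5·|4 − s|/(4·|s|) = 5|s − 4|/(4|s|).
Restrict delta ≤ 2. Then |s − 4| < 2 gives |s| > 2, so 4|s| > 8.
Then |5/s − (5/4)| < 5|s − 4|/8, which is < eps when |s − 4| < (8/5)eps.
Take delta = min(2, (8/5)eps). Then 0 < |s − 4| < delta gives both |s − 4| < 2 and |s − 4| < (8/5)eps, so |5/s − (5/4)| < eps.

delta = min(2, (8/5)eps)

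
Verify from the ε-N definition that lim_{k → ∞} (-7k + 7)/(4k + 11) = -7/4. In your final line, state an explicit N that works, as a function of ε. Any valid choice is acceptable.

N = (105/16)/ε

Let ε > 0. For k ≥ 1, |(-7k + 7)/(4k + 11) + 7/4| = |105|/(4(4k + 11)) = 105/(4(4k + 11)).
Since 4k + 11 ≥ 4k for k ≥ 1, this is ≤ 105/(4·4k) = (105/16)/k.
So |(-7k + 7)/(4k + 11) + 7/4| < ε whenever k > (105/16)/ε.
Take N = (105/16)/ε. If k > N then |(-7k + 7)/(4k + 11) + 7/4| ≤ (105/16)/k < ε.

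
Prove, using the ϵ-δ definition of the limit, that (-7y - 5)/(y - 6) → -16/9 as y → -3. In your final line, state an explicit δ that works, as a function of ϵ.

Let ϵ > 0 be given. We want δ > 0 with 0 < |y + 3| < δ ⇒ |(-7y - 5)/(y - 6) + 16/9| < ϵ.
Combining over a common denominator, (-7y - 5)/(y - 6) + 16/9 = [(-7y - 5)·(-9) − 16·(y - 6)] / [(-9)·(y - 6)] = 47(y + 3) / ((-9)(y - 6)).
So |(-7y - 5)/(y - 6) + 16/9| = 47|y + 3| / (9·|y − 6|).
Restrict δ ≤ 9/2. Then |y + 3| < 9/2 gives |y − 6| = |(y + 3) + (-9)| ≥ 9 − 9/2 = 9/2.
Hence |(-7y - 5)/(y - 6) + 16/9| < 47|y + 3|/(9·(9/2)) = (94/81)|y + 3|, which is < ϵ once |y + 3| < (81/94)ϵ.
Take δ = min(9/2, (81/94)ϵ). Then 0 < |y + 3| < δ forces both bounds, so |(-7y - 5)/(y - 6) + 16/9| < ϵ.

δ = min(9/2, (81/94)ϵ)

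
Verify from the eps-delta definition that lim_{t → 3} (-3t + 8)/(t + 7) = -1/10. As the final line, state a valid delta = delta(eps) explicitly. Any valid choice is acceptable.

Suppose eps > 0. We want delta > 0 with 0 < |t − 3| < delta ⇒ |(-3t + 8)/(t + 7) + 1/10| < eps.
Combining over a common denominator, (-3t + 8)/(t + 7) + 1/10 = [(-3t + 8)·10 − (-1)·(t + 7)] / [10·(t + 7)] = -29(t − 3) / (10(t + 7)).
So |(-3t + 8)/(t + 7) + 1/10| = 29|t − 3| / (10·|t + 7|).
Restrict delta ≤ 5. Then |t − 3| < 5 gives |t + 7| = |(t − 3) + 10| ≥ 10 − 5 = 5.
Hence |(-3t + 8)/(t + 7) + 1/10| < 29|t − 3|/(10·5) = (29/50)|t − 3|, which is < eps once |t − 3| < (50/29)eps.
Take delta = min(5, (50/29)eps). Then 0 < |t − 3| < delta forces both bounds, so |(-3t + 8)/(t + 7) + 1/10| < eps.

delta = min(5, (50/29)eps)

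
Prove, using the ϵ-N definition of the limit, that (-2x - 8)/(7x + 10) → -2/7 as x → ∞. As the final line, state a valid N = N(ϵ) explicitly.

Suppose ϵ > 0. We seek N > 0 such that x > N implies |(-2x - 8)/(7x + 10) + 2/7| < ϵ.
(-2x - 8)/(7x + 10) + 2/7 = (7(-2x - 8) − (-2)(7x + 10)) / (7(7x + 10)) = -36/(7(7x + 10)).
For x > 0 we have 7x + 10 > 7x, so |(-2x - 8)/(7x + 10) + 2/7| = 36/(7(7x + 10)) < 36/(7·7x) = (36/49)/x.
Thus |(-2x - 8)/(7x + 10) + 2/7| < ϵ whenever x > (36/49)/ϵ.
Take N = (36/49)/ϵ. If x > N then |(-2x - 8)/(7x + 10) + 2/7| < (36/49)/x < ϵ.

N = (36/49)/ϵ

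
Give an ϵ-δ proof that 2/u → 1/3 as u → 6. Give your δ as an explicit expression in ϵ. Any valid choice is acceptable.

Let ϵ > 0 be given. We seek δ > 0 such that 0 < |u − 6| < δ implies |2/u − (1/3)| < ϵ.
|2/u − (1/3)| = 2·|6 − u|/(6·|u|) = 2|u − 6|/(6|u|).
Restrict δ ≤ 3. Then |u − 6| < 3 gives |u| > 3, so 6|u| > 18.
Then |2/u − (1/3)| < 2|u − 6|/18, which is < ϵ when |u − 6| < 9ϵ.
Take δ = min(3, 9ϵ). Then 0 < |u − 6| < δ gives both |u − 6| < 3 and |u − 6| < 9ϵ, so |2/u − (1/3)| < ϵ.

δ = min(3, 9ϵ)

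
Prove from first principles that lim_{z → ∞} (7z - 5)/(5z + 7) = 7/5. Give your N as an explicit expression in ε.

Suppose ε > 0. We seek N > 0 such that z > N implies |(7z - 5)/(5z + 7) − (7/5)| < ε.
(7z - 5)/(5z + 7) − (7/5) = (5(7z - 5) − 7(5z + 7)) / (5(5z + 7)) = -74/(5(5z + 7)).
For z > 0 we have 5z + 7 > 5z, so |(7z - 5)/(5z + 7) − (7/5)| = 74/(5(5z + 7)) < 74/(5·5z) = (74/25)/z.
Thus |(7z - 5)/(5z + 7) − (7/5)| < ε whenever z > (74/25)/ε.
Take N = (74/25)/ε. If z > N then |(7z - 5)/(5z + 7) − (7/5)| < (74/25)/z < ε.

N = (74/25)/ε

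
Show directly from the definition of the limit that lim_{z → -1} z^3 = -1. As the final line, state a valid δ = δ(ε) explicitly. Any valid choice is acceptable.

δ = min(2, ε/13)

Fix ε > 0. We seek δ > 0 with 0 < |z + 1| < δ ⇒ |z^3 + 1| < ε.
Factor: z^3 + 1 = (z + 1)(z^2 - z + 1), so |z^3 + 1| = |z + 1|·|z^2 - z + 1|.
Impose δ ≤ 2 so that |z| < 3; then |z^2 - z + 1| ≤ 13.
Hence |z^3 + 1| ≤ 13|z + 1|, which is < ε once |z + 1| < ε/13.
Take δ = min(2, ε/13). If 0 < |z + 1| < δ then both bounds hold and |z^3 + 1| ≤ 13|z + 1| < 13·(ε/13) = ε.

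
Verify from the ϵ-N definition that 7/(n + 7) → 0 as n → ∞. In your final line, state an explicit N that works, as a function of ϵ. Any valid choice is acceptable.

Fix ϵ > 0. For n ≥ 1, |7/(n + 7) − 0| = 7/(n + 7) ≤ 7/n.
We need 7/n < ϵ, i.e. n > 7/ϵ.
Take N = 7/ϵ. If n > N then |7/(n + 7)| ≤ 7/n < ϵ.

N = 7/ϵ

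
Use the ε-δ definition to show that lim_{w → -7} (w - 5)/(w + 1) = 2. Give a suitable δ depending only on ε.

δ = min(3, 3ε)

Fix ε > 0. We want δ > 0 with 0 < |w + 7| < δ ⇒ |(w - 5)/(w + 1) − 2| < ε.
Combining over a common denominator, (w - 5)/(w + 1) − 2 = [(w - 5)·(-6) − (-12)·(w + 1)] / [(-6)·(w + 1)] = 6(w + 7) / ((-6)(w + 1)).
So |(w - 5)/(w + 1) − 2| = 6|w + 7| / (6·|w + 1|).
Restrict δ ≤ 3. Then |w + 7| < 3 gives |w + 1| = |(w + 7) + (-6)| ≥ 6 − 3 = 3.
Hence |(w - 5)/(w + 1) − 2| < 6|w + 7|/(6·3) = (1/3)|w + 7|, which is < ε once |w + 7| < 3ε.
Take δ = min(3, 3ε). Then 0 < |w + 7| < δ forces both bounds, so |(w - 5)/(w + 1) − 2| < ε.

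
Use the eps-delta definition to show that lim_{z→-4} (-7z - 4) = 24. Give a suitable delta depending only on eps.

delta = eps/7

Let eps > 0. We need delta > 0 so that 0 < |z + 4| < delta implies |(-7z - 4) − 24| < eps.
Since (-7z - 4) − 24 = -7(z + 4), we have |(-7z - 4) − 24| = 7|z + 4|.
Thus it suffices that |z + 4| < eps/7.
Choosing delta = eps/7 gives |(-7z - 4) − 24| = 7|z + 4| < eps whenever |z + 4| < delta.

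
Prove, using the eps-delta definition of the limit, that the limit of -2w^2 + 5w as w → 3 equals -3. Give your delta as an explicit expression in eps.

Fix eps > 0. We want delta > 0 such that 0 < |w − 3| < delta implies |(-2w^2 + 5w) + 3| < eps.
(-2w^2 + 5w) + 3 = -2w^2 + 5w + 3 = (w − 3)(-2w - 1).
So |(-2w^2 + 5w) + 3| = |w − 3|·|-2w - 1|.
Require delta ≤ 1. Then |w − 3| < 1 gives |w| < 4, and by the triangle inequality |-2w - 1| ≤ 2·4 + 1 = 9.
Hence |(-2w^2 + 5w) + 3| ≤ 9|w − 3| < eps provided |w − 3| < eps/9.
Take delta = min(1, eps/9). Then 0 < |w − 3| < delta gives both |w − 3| < 1 and |w − 3| < eps/9, so |(-2w^2 + 5w) + 3| < eps.

delta = min(1, eps/9)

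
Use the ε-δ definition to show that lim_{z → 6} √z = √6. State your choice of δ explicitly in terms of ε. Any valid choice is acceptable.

δ = min(6, √6·ε)

Let ε > 0 be given. We want δ > 0 such that 0 < |z − 6| < δ implies |√z − √6| < ε.
Multiplying by the conjugate, |√z − √6| = |z − 6|/(√z + √6).
Restrict δ ≤ 6 so that |z − 6| < 6 forces z > 0, and then √z + √6 > √6.
Hence |√z − √6| < |z − 6|/√6, which is < ε once |z − 6| < √6·ε.
Take δ = min(6, √6·ε). If 0 < |z − 6| < δ then z > 0 and |√z − √6| < |z − 6|/√6 < ε.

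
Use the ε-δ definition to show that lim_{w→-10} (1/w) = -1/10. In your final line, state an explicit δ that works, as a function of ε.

Suppose ε > 0. We seek δ > 0 such that 0 < |w + 10| < δ implies |1/w + 1/10| < ε.
|1/w + 1/10| = |-10 − w|/(10·|w|) = |w + 10|/(10|w|).
Restrict δ ≤ 5. Then |w + 10| < 5 gives |w| > 5, so 10|w| > 50.
Then |1/w + 1/10| < |w + 10|/50, which is < ε when |w + 10| < 50ε.
Take δ = min(5, 50ε). Then 0 < |w + 10| < δ gives both |w + 10| < 5 and |w + 10| < 50ε, so |1/w + 1/10| < ε.

δ = min(5, 50ε)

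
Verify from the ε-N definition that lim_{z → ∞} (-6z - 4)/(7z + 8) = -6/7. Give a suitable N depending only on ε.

N = (20/49)/ε

Let ε > 0. We seek N > 0 such that z > N implies |(-6z - 4)/(7z + 8) + 6/7| < ε.
(-6z - 4)/(7z + 8) + 6/7 = (7(-6z - 4) − (-6)(7z + 8)) / (7(7z + 8)) = 20/(7(7z + 8)).
For z > 0 we have 7z + 8 > 7z, so |(-6z - 4)/(7z + 8) + 6/7| = 20/(7(7z + 8)) < 20/(7·7z) = (20/49)/z.
Thus |(-6z - 4)/(7z + 8) + 6/7| < ε whenever z > (20/49)/ε.
Take N = (20/49)/ε. If z > N then |(-6z - 4)/(7z + 8) + 6/7| < (20/49)/z < ε.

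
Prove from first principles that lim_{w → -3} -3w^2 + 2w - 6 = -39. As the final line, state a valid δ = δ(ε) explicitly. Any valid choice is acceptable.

Let ε > 0. We want δ > 0 such that 0 < |w + 3| < δ implies |(-3w^2 + 2w - 6) + 39| < ε.
(-3w^2 + 2w - 6) + 39 = -3w^2 + 2w + 33 = (w + 3)(-3w + 11).
So |(-3w^2 + 2w - 6) + 39| = |w + 3|·|-3w + 11|.
Assume first that |w + 3| < 1, so |w| < 4. Then |-3w + 11| ≤ 3·4 + 11 = 23.
Hence |(-3w^2 + 2w - 6) + 39| ≤ 23|w + 3| < ε provided |w + 3| < ε/23.
Choosing δ = min(1, ε/23) ensures both conditions, hence |(-3w^2 + 2w - 6) + 39| < ε.

δ = min(1, ε/23)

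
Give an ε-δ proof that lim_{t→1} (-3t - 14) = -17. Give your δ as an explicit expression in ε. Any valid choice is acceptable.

δ = ε/3

Suppose ε > 0. We need δ > 0 so that 0 < |t − 1| < δ implies |(-3t - 14) + 17| < ε.
Since (-3t - 14) + 17 = -3(t − 1), we have |(-3t - 14) + 17| = 3|t − 1|.
Thus it suffices that |t − 1| < ε/3.
Choosing δ = ε/3 gives |(-3t - 14) + 17| = 3|t − 1| < ε whenever |t − 1| < δ.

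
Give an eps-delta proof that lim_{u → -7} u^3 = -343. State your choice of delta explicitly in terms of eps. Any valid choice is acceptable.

delta = min(2, eps/193)

Let eps > 0 be given. We seek delta > 0 with 0 < |u + 7| < delta ⇒ |u^3 + 343| < eps.
Factor: u^3 + 343 = (u + 7)(u^2 - 7u + 49), so |u^3 + 343| = |u + 7|·|u^2 - 7u + 49|.
Restrict delta ≤ 2. Then |u + 7| < 2 gives |u| < 9, so by the triangle inequality |u^2 - 7u + 49| ≤ 9^2 + 7·9 + 49 = 193.
Hence |u^3 + 343| ≤ 193|u + 7|, which is < eps once |u + 7| < eps/193.
Take delta = min(2, eps/193). If 0 < |u + 7| < delta then both bounds hold and |u^3 + 343| ≤ 193|u + 7| < 193·(eps/193) = eps.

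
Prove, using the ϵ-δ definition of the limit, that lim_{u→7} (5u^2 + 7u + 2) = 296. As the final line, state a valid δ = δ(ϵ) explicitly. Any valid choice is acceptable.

Fix ϵ > 0. We want δ > 0 such that 0 < |u − 7| < δ implies |(5u^2 + 7u + 2) − 296| < ϵ.
(5u^2 + 7u + 2) − 296 = 5u^2 + 7u - 294 = (u − 7)(5u + 42).
So |(5u^2 + 7u + 2) − 296| = |u − 7|·|5u + 42|.
Require δ ≤ 2. Then |u − 7| < 2 gives |u| < 9, and by the triangle inequality |5u + 42| ≤ 5·9 + 42 = 87.
Hence |(5u^2 + 7u + 2) − 296| ≤ 87|u − 7| < ϵ provided |u − 7| < ϵ/87.
Choosing δ = min(2, ϵ/87) ensures both conditions, hence |(5u^2 + 7u + 2) − 296| < ϵ.

δ = min(2, ϵ/87)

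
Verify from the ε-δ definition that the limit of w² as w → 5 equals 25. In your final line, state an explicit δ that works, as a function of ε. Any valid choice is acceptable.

Let ε > 0. We seek δ > 0 with 0 < |w − 5| < δ ⇒ |w² − 25| < ε.
Factor: w² − 25 = (w − 5)(w + 5), so |w² − 25| = |w − 5|·|w + 5|.
Impose δ ≤ 2 so that |w| < 7; then |w + 5| ≤ 12.
Hence |w² − 25| ≤ 12|w − 5|, which is < ε once |w − 5| < ε/12.
Take δ = min(2, ε/12). If 0 < |w − 5| < δ then both bounds hold and |w² − 25| ≤ 12|w − 5| < 12·(ε/12) = ε.

δ = min(2, ε/12)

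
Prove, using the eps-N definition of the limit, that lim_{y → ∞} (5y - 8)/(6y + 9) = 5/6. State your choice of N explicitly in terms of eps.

Let eps > 0 be given. We seek N > 0 such that y > N implies |(5y - 8)/(6y + 9) − (5/6)| < eps.
(5y - 8)/(6y + 9) − (5/6) = (6(5y - 8) − 5(6y + 9)) / (6(6y + 9)) = -93/(6(6y + 9)).
For y > 0 we have 6y + 9 > 6y, so |(5y - 8)/(6y + 9) − (5/6)| = 93/(6(6y + 9)) < 93/(6·6y) = (31/12)/y.
Thus |(5y - 8)/(6y + 9) − (5/6)| < eps whenever y > (31/12)/eps.
Take N = (31/12)/eps. If y > N then |(5y - 8)/(6y + 9) − (5/6)| < (31/12)/y < eps.

N = (31/12)/eps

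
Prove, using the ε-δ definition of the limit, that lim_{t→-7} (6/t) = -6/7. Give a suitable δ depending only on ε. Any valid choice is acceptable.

δ = min(7/2, (49/12)ε)

Let ε > 0 be given. We seek δ > 0 such that 0 < |t + 7| < δ implies |6/t + 6/7| < ε.
|6/t + 6/7| = 6·|-7 − t|/(7·|t|) = 6|t + 7|/(7|t|).
Require δ ≤ 7/2 so that |t| > 7 − 7/2 = 7/2, hence 7|t| > 49/2.
Then |6/t + 6/7| < 6|t + 7|/(49/2), which is < ε when |t + 7| < (49/12)ε.
Take δ = min(7/2, (49/12)ε). Then 0 < |t + 7| < δ gives both |t + 7| < 7/2 and |t + 7| < (49/12)ε, so |6/t + 6/7| < ε.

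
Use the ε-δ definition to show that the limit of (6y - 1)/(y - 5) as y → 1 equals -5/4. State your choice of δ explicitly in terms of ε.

δ = min(2, (8/29)ε)

Let ε > 0. We want δ > 0 with 0 < |y − 1| < δ ⇒ |(6y - 1)/(y - 5) + 5/4| < ε.
Combining over a common denominator, (6y - 1)/(y - 5) + 5/4 = [(6y - 1)·(-4) − 5·(y - 5)] / [(-4)·(y - 5)] = -29(y − 1) / ((-4)(y - 5)).
So |(6y - 1)/(y - 5) + 5/4| = 29|y − 1| / (4·|y − 5|).
Restrict δ ≤ 2. Then |y − 1| < 2 gives |y − 5| = |(y − 1) + (-4)| ≥ 4 − 2 = 2.
Hence |(6y - 1)/(y - 5) + 5/4| < 29|y − 1|/(4·2) = (29/8)|y − 1|, which is < ε once |y − 1| < (8/29)ε.
Take δ = min(2, (8/29)ε). Then 0 < |y − 1| < δ forces both bounds, so |(6y - 1)/(y - 5) + 5/4| < ε.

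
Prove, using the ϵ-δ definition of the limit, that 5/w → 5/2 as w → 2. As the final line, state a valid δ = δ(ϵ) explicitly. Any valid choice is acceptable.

δ = min(1, (2/5)ϵ)

Suppose ϵ > 0. We seek δ > 0 such that 0 < |w − 2| < δ implies |5/w − (5/2)| < ϵ.
|5/w − (5/2)| = 5·|2 − w|/(2·|w|) = 5|w − 2|/(2|w|).
Require δ ≤ 1 so that |w| > 2 − 1 = 1, hence 2|w| > 2.
Then |5/w − (5/2)| < 5|w − 2|/2, which is < ϵ when |w − 2| < (2/5)ϵ.
Take δ = min(1, (2/5)ϵ). Then 0 < |w − 2| < δ gives both |w − 2| < 1 and |w − 2| < (2/5)ϵ, so |5/w − (5/2)| < ϵ.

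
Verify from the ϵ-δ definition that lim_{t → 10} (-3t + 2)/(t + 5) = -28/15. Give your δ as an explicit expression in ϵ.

δ = min(15/2, (225/34)ϵ)

Suppose ϵ > 0. We want δ > 0 with 0 < |t − 10| < δ ⇒ |(-3t + 2)/(t + 5) + 28/15| < ϵ.
Combining over a common denominator, (-3t + 2)/(t + 5) + 28/15 = [(-3t + 2)·15 − (-28)·(t + 5)] / [15·(t + 5)] = -17(t − 10) / (15(t + 5)).
So |(-3t + 2)/(t + 5) + 28/15| = 17|t − 10| / (15·|t + 5|).
Require δ ≤ 15/2, so |t + 5| ≥ |15| − |t − 10| > 15 − 15/2 = 15/2.
Hence |(-3t + 2)/(t + 5) + 28/15| < 17|t − 10|/(15·(15/2)) = (34/225)|t − 10|, which is < ϵ once |t − 10| < (225/34)ϵ.
Take δ = min(15/2, (225/34)ϵ). Then 0 < |t − 10| < δ forces both bounds, so |(-3t + 2)/(t + 5) + 28/15| < ϵ.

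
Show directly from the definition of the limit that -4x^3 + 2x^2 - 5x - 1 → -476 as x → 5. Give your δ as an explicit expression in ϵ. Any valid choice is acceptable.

δ = min(1, ϵ/347)

Let ϵ > 0. We want δ > 0 such that 0 < |x − 5| < δ implies |(-4x^3 + 2x^2 - 5x - 1) + 476| < ϵ.
(-4x^3 + 2x^2 - 5x - 1) + 476 = -4x^3 + 2x^2 - 5x + 475 = (x − 5)(-4x^2 - 18x - 95).
So |(-4x^3 + 2x^2 - 5x - 1) + 476| = |x − 5|·|-4x^2 - 18x - 95|.
Assume first that |x − 5| < 1, so |x| < 6. Then |-4x^2 - 18x - 95| ≤ 4·6^2 + 18·6 + 95 = 347.
Hence |(-4x^3 + 2x^2 - 5x - 1) + 476| ≤ 347|x − 5| < ϵ provided |x − 5| < ϵ/347.
Take δ = min(1, ϵ/347). Then 0 < |x − 5| < δ gives both |x − 5| < 1 and |x − 5| < ϵ/347, so |(-4x^3 + 2x^2 - 5x - 1) + 476| < ϵ.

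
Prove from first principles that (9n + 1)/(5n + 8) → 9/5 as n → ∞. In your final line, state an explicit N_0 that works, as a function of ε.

N_0 = (67/25)/ε

Suppose ε > 0. For n ≥ 1, |(9n + 1)/(5n + 8) − (9/5)| = |-67|/(5(5n + 8)) = 67/(5(5n + 8)).
Since 5n + 8 ≥ 5n for n ≥ 1, this is ≤ 67/(5·5n) = (67/25)/n.
So |(9n + 1)/(5n + 8) − (9/5)| < ε whenever n > (67/25)/ε.
Take N_0 = (67/25)/ε. If n > N_0 then |(9n + 1)/(5n + 8) − (9/5)| ≤ (67/25)/n < ε.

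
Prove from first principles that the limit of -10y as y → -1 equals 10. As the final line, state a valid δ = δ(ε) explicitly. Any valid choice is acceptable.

δ = ε/10

Suppose ε > 0. We need δ > 0 so that 0 < |y + 1| < δ implies |(-10y) − 10| < ε.
|(-10y) − 10| = |-10y - 10| = 10|y + 1|.
Thus it suffices that |y + 1| < ε/10.
Choosing δ = ε/10 gives |(-10y) − 10| = 10|y + 1| < ε whenever |y + 1| < δ.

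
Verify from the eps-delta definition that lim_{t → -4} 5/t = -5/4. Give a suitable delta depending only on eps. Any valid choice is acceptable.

Let eps > 0. We seek delta > 0 such that 0 < |t + 4| < delta implies |5/t + 5/4| < eps.
|5/t + 5/4| = 5·|-4 − t|/(4·|t|) = 5|t + 4|/(4|t|).
Require delta ≤ 2 so that |t| > 4 − 2 = 2, hence 4|t| > 8.
Then |5/t + 5/4| < 5|t + 4|/8, which is < eps when |t + 4| < (8/5)eps.
Take delta = min(2, (8/5)eps). Then 0 < |t + 4| < delta gives both |t + 4| < 2 and |t + 4| < (8/5)eps, so |5/t + 5/4| < eps.

delta = min(2, (8/5)eps)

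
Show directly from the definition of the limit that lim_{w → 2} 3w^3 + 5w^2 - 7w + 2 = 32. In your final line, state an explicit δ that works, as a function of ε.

δ = min(2, ε/107)

Let ε > 0 be given. We want δ > 0 such that 0 < |w − 2| < δ implies |(3w^3 + 5w^2 - 7w + 2) − 32| < ε.
(3w^3 + 5w^2 - 7w + 2) − 32 = 3w^3 + 5w^2 - 7w - 30 = (w − 2)(3w^2 + 11w + 15).
So |(3w^3 + 5w^2 - 7w + 2) − 32| = |w − 2|·|3w^2 + 11w + 15|.
Require δ ≤ 2. Then |w − 2| < 2 gives |w| < 4, and by the triangle inequality |3w^2 + 11w + 15| ≤ 3·4^2 + 11·4 + 15 = 107.
Hence |(3w^3 + 5w^2 - 7w + 2) − 32| ≤ 107|w − 2| < ε provided |w − 2| < ε/107.
Take δ = min(2, ε/107). Then 0 < |w − 2| < δ gives both |w − 2| < 2 and |w − 2| < ε/107, so |(3w^3 + 5w^2 - 7w + 2) − 32| < ε.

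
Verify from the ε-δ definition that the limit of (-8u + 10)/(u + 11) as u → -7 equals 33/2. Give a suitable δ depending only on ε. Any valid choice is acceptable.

δ = min(2, (4/49)ε)

Fix ε > 0. We want δ > 0 with 0 < |u + 7| < δ ⇒ |(-8u + 10)/(u + 11) − (33/2)| < ε.
Combining over a common denominator, (-8u + 10)/(u + 11) − (33/2) = [(-8u + 10)·4 − 66·(u + 11)] / [4·(u + 11)] = -98(u + 7) / (4(u + 11)).
So |(-8u + 10)/(u + 11) − (33/2)| = 98|u + 7| / (4·|u + 11|).
Require δ ≤ 2, so |u + 11| ≥ |4| − |u + 7| > 4 − 2 = 2.
Hence |(-8u + 10)/(u + 11) − (33/2)| < 98|u + 7|/(4·2) = (49/4)|u + 7|, which is < ε once |u + 7| < (4/49)ε.
Take δ = min(2, (4/49)ε). Then 0 < |u + 7| < δ forces both bounds, so |(-8u + 10)/(u + 11) − (33/2)| < ε.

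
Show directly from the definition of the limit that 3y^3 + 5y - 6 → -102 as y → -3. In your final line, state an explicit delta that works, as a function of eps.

Suppose eps > 0. We want delta > 0 such that 0 < |y + 3| < delta implies |(3y^3 + 5y - 6) + 102| < eps.
(3y^3 + 5y - 6) + 102 = 3y^3 + 5y + 96 = (y + 3)(3y^2 - 9y + 32).
So |(3y^3 + 5y - 6) + 102| = |y + 3|·|3y^2 - 9y + 32|.
Assume first that |y + 3| < 2, so |y| < 5. Then |3y^2 - 9y + 32| ≤ 3·5^2 + 9·5 + 32 = 152.
Hence |(3y^3 + 5y - 6) + 102| ≤ 152|y + 3| < eps provided |y + 3| < eps/152.
Take delta = min(2, eps/152). Then 0 < |y + 3| < delta gives both |y + 3| < 2 and |y + 3| < eps/152, so |(3y^3 + 5y - 6) + 102| < eps.

delta = min(2, eps/152)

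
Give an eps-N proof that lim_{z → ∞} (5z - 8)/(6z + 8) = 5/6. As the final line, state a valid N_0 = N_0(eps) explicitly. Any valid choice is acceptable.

Let eps > 0 be given. We seek N_0 > 0 such that z > N_0 implies |(5z - 8)/(6z + 8) − (5/6)| < eps.
(5z - 8)/(6z + 8) − (5/6) = (6(5z - 8) − 5(6z + 8)) / (6(6z + 8)) = -88/(6(6z + 8)).
For z > 0 we have 6z + 8 > 6z, so |(5z - 8)/(6z + 8) − (5/6)| = 88/(6(6z + 8)) < 88/(6·6z) = (22/9)/z.
Thus |(5z - 8)/(6z + 8) − (5/6)| < eps whenever z > (22/9)/eps.
Take N_0 = (22/9)/eps. If z > N_0 then |(5z - 8)/(6z + 8) − (5/6)| < (22/9)/z < eps.

N_0 = (22/9)/eps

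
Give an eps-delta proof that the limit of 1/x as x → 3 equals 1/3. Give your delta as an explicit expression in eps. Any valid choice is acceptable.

Fix eps > 0. We seek delta > 0 such that 0 < |x − 3| < delta implies |1/x − (1/3)| < eps.
|1/x − (1/3)| = |3 − x|/(3·|x|) = |x − 3|/(3|x|).
Restrict delta ≤ 3/2. Then |x − 3| < 3/2 gives |x| > 3/2, so 3|x| > 9/2.
Then |1/x − (1/3)| < |x − 3|/(9/2), which is < eps when |x − 3| < (9/2)eps.
Take delta = min(3/2, (9/2)eps). Then 0 < |x − 3| < delta gives both |x − 3| < 3/2 and |x − 3| < (9/2)eps, so |1/x − (1/3)| < eps.

delta = min(3/2, (9/2)eps)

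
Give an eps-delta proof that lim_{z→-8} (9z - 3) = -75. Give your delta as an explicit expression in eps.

Fix eps > 0. We need delta > 0 so that 0 < |z + 8| < delta implies |(9z - 3) + 75| < eps.
|(9z - 3) + 75| = |9z + 72| = 9|z + 8|.
Thus it suffices that |z + 8| < eps/9.
Take delta = eps/9. If 0 < |z + 8| < delta then |(9z - 3) + 75| = 9|z + 8| < 9·(eps/9) = eps.

delta = eps/9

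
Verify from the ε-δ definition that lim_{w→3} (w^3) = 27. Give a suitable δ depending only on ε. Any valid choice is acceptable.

δ = min(1, ε/37)

Fix ε > 0. We seek δ > 0 with 0 < |w − 3| < δ ⇒ |w^3 − 27| < ε.
Factor: w^3 − 27 = (w − 3)(w^2 + 3w + 9), so |w^3 − 27| = |w − 3|·|w^2 + 3w + 9|.
Impose δ ≤ 1 so that |w| < 4; then |w^2 + 3w + 9| ≤ 37.
Hence |w^3 − 27| ≤ 37|w − 3|, which is < ε once |w − 3| < ε/37.
Take δ = min(1, ε/37). If 0 < |w − 3| < δ then both bounds hold and |w^3 − 27| ≤ 37|w − 3| < 37·(ε/37) = ε.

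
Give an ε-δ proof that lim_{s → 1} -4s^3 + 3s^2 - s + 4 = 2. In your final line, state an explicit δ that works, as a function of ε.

Fix ε > 0. We want δ > 0 such that 0 < |s − 1| < δ implies |(-4s^3 + 3s^2 - s + 4) − 2| < ε.
(-4s^3 + 3s^2 - s + 4) − 2 = -4s^3 + 3s^2 - s + 2 = (s − 1)(-4s^2 - s - 2).
So |(-4s^3 + 3s^2 - s + 4) − 2| = |s − 1|·|-4s^2 - s - 2|.
Require δ ≤ 1. Then |s − 1| < 1 gives |s| < 2, and by the triangle inequality |-4s^2 - s - 2| ≤ 4·2^2 + 2 + 2 = 20.
Hence |(-4s^3 + 3s^2 - s + 4) − 2| ≤ 20|s − 1| < ε provided |s − 1| < ε/20.
Choosing δ = min(1, ε/20) ensures both conditions, hence |(-4s^3 + 3s^2 - s + 4) − 2| < ε.

δ = min(1, ε/20)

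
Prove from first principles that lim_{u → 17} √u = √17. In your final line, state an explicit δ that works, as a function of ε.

Fix ε > 0. We want δ > 0 such that 0 < |u − 17| < δ implies |√u − √17| < ε.
Multiplying by the conjugate, |√u − √17| = |u − 17|/(√u + √17).
Restrict δ ≤ 17 so that |u − 17| < 17 forces u > 0, and then √u + √17 > √17.
Hence |√u − √17| < |u − 17|/√17, which is < ε once |u − 17| < √17·ε.
Take δ = min(17, √17·ε). If 0 < |u − 17| < δ then u > 0 and |√u − √17| < |u − 17|/√17 < ε.

δ = min(17, √17·ε)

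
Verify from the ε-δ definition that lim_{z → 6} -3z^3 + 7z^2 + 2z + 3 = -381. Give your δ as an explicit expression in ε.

δ = min(2, ε/344)

Suppose ε > 0. We want δ > 0 such that 0 < |z − 6| < δ implies |(-3z^3 + 7z^2 + 2z + 3) + 381| < ε.
(-3z^3 + 7z^2 + 2z + 3) + 381 = -3z^3 + 7z^2 + 2z + 384 = (z − 6)(-3z^2 - 11z - 64).
So |(-3z^3 + 7z^2 + 2z + 3) + 381| = |z − 6|·|-3z^2 - 11z - 64|.
Assume first that |z − 6| < 2, so |z| < 8. Then |-3z^2 - 11z - 64| ≤ 3·8^2 + 11·8 + 64 = 344.
Hence |(-3z^3 + 7z^2 + 2z + 3) + 381| ≤ 344|z − 6| < ε provided |z − 6| < ε/344.
Take δ = min(2, ε/344). Then 0 < |z − 6| < δ gives both |z − 6| < 2 and |z − 6| < ε/344, so |(-3z^3 + 7z^2 + 2z + 3) + 381| < ε.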